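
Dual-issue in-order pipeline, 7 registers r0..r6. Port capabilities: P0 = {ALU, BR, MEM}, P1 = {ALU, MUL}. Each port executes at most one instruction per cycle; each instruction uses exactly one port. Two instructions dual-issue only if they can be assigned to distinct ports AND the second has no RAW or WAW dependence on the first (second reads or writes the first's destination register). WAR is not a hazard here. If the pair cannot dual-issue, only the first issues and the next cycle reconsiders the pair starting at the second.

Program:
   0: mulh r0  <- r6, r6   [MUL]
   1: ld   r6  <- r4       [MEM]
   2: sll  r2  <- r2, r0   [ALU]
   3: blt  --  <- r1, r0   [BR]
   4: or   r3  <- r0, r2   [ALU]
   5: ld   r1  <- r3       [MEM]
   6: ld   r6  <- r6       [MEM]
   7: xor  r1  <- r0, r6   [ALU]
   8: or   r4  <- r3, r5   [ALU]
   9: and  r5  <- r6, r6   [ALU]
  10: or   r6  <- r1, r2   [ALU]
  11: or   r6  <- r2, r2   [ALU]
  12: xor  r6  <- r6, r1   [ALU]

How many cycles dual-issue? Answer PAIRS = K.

PAIRS = 4

c0: i0&i1 mulh.MUL;ld.MEM  2-wide
c1: i2&i3 sll.ALU;blt.BR  2-wide
c2: i4 or.ALU  RAW r3
c3: i5 ld.MEM  no-port MEM/MEM
c4: i6 ld.MEM  RAW r6
c5: i7&i8 xor.ALU;or.ALU  2-wide
c6: i9&i10 and.ALU;or.ALU  2-wide
c7: i11 or.ALU  RAW+WAW r6
c8: i12 xor.ALU  tail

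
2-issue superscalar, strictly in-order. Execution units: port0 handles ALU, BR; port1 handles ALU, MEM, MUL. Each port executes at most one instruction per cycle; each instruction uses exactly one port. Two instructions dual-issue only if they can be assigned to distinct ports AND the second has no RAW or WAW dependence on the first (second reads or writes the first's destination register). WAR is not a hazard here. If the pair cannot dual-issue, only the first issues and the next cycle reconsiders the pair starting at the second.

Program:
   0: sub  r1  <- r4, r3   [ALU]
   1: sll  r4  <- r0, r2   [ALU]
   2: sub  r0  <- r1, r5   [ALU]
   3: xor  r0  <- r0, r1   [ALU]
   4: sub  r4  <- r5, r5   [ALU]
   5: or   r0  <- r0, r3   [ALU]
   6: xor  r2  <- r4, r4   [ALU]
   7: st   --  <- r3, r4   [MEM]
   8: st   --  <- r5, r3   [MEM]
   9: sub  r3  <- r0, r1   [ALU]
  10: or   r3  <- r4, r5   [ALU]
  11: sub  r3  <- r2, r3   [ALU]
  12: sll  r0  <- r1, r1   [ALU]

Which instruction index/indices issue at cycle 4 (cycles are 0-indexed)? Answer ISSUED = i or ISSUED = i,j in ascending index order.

ISSUED = 7

c0: i0/i1 sub;sll  pair
c1: i2 sub  RAW+WAW r0
c2: i3/i4 xor;sub  pair
c3: i5/i6 or;xor  pair
c4: i7 st  no-port MEM/MEM
c5: i8/i9 st;sub  pair
c6: i10 or  RAW+WAW r3
c7: i11/i12 sub;sll  pair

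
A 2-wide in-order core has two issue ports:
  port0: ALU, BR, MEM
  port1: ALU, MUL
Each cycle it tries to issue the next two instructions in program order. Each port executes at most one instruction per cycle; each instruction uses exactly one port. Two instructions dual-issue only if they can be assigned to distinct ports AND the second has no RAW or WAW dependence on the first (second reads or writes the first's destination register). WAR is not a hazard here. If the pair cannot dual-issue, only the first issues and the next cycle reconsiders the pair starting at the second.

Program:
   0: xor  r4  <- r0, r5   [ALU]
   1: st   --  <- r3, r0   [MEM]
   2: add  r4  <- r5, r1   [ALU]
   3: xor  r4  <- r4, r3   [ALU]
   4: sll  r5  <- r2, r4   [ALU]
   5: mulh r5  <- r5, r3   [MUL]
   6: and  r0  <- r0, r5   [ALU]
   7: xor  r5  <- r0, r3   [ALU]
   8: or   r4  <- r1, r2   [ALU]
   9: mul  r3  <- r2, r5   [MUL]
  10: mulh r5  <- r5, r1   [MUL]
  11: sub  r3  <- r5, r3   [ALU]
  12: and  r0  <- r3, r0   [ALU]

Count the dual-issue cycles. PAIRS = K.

PAIRS = 2

  cy0 -> i0&i1 (xor.ALU/st.MEM) pair
  cy1 -> i2 (add.ALU) RAW+WAW r4
  cy2 -> i3 (xor.ALU) RAW r4
  cy3 -> i4 (sll.ALU) RAW+WAW r5
  cy4 -> i5 (mulh.MUL) RAW r5
  cy5 -> i6 (and.ALU) RAW r0
  cy6 -> i7&i8 (xor.ALU/or.ALU) pair
  cy7 -> i9 (mul.MUL) no-port MUL/MUL
  cy8 -> i10 (mulh.MUL) RAW r5
  cy9 -> i11 (sub.ALU) RAW r3
  cy10 -> i12 (and.ALU) tail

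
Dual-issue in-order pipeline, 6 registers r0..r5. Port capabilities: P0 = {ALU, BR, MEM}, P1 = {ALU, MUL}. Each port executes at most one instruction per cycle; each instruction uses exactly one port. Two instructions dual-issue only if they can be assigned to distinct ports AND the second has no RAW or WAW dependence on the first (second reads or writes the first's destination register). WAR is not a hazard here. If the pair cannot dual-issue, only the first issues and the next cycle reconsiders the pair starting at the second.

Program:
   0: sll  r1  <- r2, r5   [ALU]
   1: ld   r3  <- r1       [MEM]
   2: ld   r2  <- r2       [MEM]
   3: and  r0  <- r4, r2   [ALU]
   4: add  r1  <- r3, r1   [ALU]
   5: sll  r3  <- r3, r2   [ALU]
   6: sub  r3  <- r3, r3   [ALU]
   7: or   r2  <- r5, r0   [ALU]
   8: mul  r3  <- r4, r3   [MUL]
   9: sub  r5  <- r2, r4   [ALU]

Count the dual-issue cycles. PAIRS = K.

PAIRS = 3

  cy0 -> i0 (sll) RAW r1
  cy1 -> i1 (ld) no-port MEM/MEM
  cy2 -> i2 (ld) RAW r2
  cy3 -> i3/i4 (and add) pair
  cy4 -> i5 (sll) RAW+WAW r3
  cy5 -> i6/i7 (sub or) pair
  cy6 -> i8/i9 (mul sub) pair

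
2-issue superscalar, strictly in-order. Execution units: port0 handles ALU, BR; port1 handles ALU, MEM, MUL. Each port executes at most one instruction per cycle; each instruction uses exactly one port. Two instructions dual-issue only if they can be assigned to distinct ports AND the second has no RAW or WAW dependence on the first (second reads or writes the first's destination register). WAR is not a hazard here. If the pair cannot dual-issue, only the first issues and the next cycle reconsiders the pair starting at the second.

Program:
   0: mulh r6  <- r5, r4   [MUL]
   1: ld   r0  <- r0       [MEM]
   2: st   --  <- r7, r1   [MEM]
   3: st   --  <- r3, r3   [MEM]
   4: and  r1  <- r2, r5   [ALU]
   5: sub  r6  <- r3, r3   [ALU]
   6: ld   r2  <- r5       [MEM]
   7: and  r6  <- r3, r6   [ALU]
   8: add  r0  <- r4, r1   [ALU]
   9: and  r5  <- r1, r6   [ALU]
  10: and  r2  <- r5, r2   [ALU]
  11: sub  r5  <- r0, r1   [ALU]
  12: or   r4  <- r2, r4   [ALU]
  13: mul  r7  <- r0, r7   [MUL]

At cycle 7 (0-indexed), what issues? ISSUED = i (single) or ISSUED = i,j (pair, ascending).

ISSUED = 10,11

t=0 i0:mulh ; no-port MUL/MEM
t=1 i1:ld ; no-port MEM/MEM
t=2 i2:st ; no-port MEM/MEM
t=3 i3&i4:st and ; dual
t=4 i5&i6:sub ld ; dual
t=5 i7&i8:and add ; dual
t=6 i9:and ; RAW r5
t=7 i10&i11:and sub ; dual
t=8 i12&i13:or mul ; dual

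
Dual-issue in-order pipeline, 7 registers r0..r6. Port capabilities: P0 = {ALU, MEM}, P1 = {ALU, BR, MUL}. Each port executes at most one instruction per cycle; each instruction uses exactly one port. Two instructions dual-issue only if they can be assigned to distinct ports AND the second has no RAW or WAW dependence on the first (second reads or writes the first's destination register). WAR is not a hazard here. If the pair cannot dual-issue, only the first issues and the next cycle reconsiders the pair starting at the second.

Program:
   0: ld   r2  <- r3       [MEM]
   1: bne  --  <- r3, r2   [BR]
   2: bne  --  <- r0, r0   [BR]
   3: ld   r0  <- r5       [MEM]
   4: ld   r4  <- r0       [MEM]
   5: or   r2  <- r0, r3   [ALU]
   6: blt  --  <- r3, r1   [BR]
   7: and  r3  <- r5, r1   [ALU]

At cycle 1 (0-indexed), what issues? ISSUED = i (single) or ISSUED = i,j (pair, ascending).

0. ld.MEM @i0  | RAW r2
1. bne.BR @i1  | no-port BR/BR
2. bne.BR+ld.MEM @i2/i3  | pair
3. ld.MEM+or.ALU @i4/i5  | pair
4. blt.BR+and.ALU @i6/i7  | pair

ISSUED = 1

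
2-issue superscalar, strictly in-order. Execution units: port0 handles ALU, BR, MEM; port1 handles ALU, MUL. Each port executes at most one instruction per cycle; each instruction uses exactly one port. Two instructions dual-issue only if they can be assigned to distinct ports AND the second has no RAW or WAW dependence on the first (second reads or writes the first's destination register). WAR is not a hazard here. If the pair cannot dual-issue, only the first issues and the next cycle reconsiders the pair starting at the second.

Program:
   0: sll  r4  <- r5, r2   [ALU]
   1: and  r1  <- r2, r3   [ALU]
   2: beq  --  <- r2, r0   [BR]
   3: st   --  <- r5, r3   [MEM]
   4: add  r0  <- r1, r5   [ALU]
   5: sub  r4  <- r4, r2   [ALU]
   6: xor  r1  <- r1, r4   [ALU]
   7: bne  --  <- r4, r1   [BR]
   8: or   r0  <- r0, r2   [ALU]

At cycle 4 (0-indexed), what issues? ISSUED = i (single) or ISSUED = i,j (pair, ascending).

t=0 i0/i1:sll and ; pair
t=1 i2:beq ; no-port BR/MEM
t=2 i3/i4:st add ; pair
t=3 i5:sub ; RAW r4
t=4 i6:xor ; RAW r1
t=5 i7/i8:bne or ; pair

ISSUED = 6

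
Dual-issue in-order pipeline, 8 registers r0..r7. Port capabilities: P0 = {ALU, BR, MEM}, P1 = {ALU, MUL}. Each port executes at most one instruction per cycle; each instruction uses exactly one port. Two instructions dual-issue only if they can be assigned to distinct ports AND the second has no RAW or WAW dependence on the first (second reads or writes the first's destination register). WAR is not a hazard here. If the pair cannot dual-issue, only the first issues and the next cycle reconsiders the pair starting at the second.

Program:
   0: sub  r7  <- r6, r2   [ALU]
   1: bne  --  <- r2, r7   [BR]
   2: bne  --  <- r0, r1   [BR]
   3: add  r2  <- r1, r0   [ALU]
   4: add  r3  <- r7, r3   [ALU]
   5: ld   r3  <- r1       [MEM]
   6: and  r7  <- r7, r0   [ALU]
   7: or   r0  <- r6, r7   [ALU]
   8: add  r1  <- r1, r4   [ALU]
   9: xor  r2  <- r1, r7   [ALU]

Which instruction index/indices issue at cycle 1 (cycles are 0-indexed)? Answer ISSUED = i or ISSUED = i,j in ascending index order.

ISSUED = 1

  cy0 -> i0 (sub) RAW r7
  cy1 -> i1 (bne) no-port BR/BR
  cy2 -> i2,i3 (bne/add) pair
  cy3 -> i4 (add) WAW r3
  cy4 -> i5,i6 (ld/and) pair
  cy5 -> i7,i8 (or/add) pair
  cy6 -> i9 (xor) tail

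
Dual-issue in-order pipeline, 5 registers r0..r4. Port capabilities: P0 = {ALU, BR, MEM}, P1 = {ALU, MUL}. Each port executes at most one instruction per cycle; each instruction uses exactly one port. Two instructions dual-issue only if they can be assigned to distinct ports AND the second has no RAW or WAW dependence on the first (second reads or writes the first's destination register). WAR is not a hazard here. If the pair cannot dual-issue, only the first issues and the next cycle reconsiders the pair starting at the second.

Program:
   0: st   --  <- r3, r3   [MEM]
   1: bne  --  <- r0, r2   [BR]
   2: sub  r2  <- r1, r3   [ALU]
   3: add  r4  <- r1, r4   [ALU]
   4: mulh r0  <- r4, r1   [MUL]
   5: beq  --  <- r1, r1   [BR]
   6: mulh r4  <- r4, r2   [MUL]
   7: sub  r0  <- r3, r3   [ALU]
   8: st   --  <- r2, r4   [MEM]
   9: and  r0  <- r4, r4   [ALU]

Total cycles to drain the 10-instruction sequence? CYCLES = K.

CYCLES = 6

[0] i0  st  -- no-port MEM/BR
[1] i1/i2  bne;sub  -- 2-wide
[2] i3  add  -- RAW r4
[3] i4/i5  mulh;beq  -- 2-wide
[4] i6/i7  mulh;sub  -- 2-wide
[5] i8/i9  st;and  -- 2-wide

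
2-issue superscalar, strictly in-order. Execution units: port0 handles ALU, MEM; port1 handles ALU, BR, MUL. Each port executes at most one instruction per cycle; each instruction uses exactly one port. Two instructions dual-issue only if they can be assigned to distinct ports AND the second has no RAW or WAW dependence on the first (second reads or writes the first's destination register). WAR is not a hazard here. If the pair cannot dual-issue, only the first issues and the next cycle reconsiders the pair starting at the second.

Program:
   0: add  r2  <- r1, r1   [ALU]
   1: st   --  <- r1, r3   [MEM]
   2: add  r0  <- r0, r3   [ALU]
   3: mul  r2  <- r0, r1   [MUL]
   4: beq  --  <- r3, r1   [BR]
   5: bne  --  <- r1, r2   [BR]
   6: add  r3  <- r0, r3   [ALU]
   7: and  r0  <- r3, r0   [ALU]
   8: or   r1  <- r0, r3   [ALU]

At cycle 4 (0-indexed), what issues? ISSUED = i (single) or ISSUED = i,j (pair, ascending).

#0 head=0: add.ALU+st.MEM i0&i1 2-wide
#1 head=2: add.ALU i2 RAW r0
#2 head=3: mul.MUL i3 no-port MUL/BR
#3 head=4: beq.BR i4 no-port BR/BR
#4 head=5: bne.BR+add.ALU i5&i6 2-wide
#5 head=7: and.ALU i7 RAW r0
#6 head=8: or.ALU i8 tail

ISSUED = 5,6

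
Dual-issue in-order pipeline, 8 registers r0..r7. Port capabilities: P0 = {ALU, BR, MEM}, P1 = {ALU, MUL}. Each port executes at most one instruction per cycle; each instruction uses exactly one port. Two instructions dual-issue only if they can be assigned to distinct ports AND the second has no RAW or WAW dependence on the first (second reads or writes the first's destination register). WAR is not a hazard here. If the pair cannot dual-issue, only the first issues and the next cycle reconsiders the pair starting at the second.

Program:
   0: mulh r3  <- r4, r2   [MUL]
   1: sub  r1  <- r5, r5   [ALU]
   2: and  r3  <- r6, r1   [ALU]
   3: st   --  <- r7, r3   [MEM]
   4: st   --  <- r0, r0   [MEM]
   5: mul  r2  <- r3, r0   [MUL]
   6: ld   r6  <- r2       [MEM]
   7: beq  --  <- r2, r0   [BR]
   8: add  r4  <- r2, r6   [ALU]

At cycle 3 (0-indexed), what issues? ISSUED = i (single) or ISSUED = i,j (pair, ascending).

ISSUED = 4,5

t=0 i0+i1:mulh.MUL;sub.ALU ; pair
t=1 i2:and.ALU ; RAW r3
t=2 i3:st.MEM ; no-port MEM/MEM
t=3 i4+i5:st.MEM;mul.MUL ; pair
t=4 i6:ld.MEM ; no-port MEM/BR
t=5 i7+i8:beq.BR;add.ALU ; pair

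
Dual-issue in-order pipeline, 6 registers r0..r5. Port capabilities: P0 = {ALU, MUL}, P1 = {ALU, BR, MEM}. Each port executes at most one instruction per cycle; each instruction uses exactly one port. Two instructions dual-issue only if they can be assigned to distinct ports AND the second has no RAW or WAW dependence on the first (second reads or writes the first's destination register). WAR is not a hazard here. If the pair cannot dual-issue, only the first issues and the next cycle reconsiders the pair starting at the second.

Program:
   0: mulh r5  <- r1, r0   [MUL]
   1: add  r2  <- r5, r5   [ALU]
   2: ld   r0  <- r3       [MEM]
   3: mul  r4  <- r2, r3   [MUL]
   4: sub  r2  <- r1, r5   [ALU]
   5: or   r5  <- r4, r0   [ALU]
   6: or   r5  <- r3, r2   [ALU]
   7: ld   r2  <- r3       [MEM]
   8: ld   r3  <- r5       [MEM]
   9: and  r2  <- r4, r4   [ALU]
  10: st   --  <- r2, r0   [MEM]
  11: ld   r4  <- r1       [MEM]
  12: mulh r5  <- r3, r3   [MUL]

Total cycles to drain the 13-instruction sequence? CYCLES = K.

CYCLES = 8

  cy0 -> i0 (mulh) RAW r5
  cy1 -> i1/i2 (add;ld) dual
  cy2 -> i3/i4 (mul;sub) dual
  cy3 -> i5 (or) WAW r5
  cy4 -> i6/i7 (or;ld) dual
  cy5 -> i8/i9 (ld;and) dual
  cy6 -> i10 (st) no-port MEM/MEM
  cy7 -> i11/i12 (ld;mulh) dual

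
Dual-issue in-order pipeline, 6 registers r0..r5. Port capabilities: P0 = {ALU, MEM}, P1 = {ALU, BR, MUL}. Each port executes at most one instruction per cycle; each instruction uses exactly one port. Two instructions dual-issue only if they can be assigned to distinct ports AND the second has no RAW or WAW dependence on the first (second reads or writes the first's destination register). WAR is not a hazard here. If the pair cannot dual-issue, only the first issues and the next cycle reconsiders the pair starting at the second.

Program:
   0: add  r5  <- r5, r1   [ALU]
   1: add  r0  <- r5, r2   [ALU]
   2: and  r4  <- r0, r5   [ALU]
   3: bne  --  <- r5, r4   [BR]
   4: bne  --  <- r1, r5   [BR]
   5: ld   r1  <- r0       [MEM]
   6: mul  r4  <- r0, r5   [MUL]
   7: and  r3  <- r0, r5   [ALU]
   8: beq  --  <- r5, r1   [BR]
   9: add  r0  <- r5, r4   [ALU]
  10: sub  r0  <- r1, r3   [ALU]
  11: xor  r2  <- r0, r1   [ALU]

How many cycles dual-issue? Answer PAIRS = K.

0. add.ALU @i0  | RAW r5
1. add.ALU @i1  | RAW r0
2. and.ALU @i2  | RAW r4
3. bne.BR @i3  | no-port BR/BR
4. bne.BR;ld.MEM @i4,i5  | pair
5. mul.MUL;and.ALU @i6,i7  | pair
6. beq.BR;add.ALU @i8,i9  | pair
7. sub.ALU @i10  | RAW r0
8. xor.ALU @i11  | tail

PAIRS = 3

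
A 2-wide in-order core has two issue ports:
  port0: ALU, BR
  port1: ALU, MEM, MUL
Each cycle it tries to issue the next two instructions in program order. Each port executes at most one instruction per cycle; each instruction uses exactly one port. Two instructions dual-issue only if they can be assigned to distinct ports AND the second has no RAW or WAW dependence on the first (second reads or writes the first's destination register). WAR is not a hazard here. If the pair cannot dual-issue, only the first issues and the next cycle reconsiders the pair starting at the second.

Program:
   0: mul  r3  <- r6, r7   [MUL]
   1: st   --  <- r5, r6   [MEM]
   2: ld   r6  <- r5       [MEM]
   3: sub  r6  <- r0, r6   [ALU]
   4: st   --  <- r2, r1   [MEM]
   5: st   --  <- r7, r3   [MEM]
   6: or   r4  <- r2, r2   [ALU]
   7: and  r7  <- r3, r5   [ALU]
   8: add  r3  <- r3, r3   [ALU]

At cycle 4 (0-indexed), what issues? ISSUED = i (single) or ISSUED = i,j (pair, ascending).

ISSUED = 5,6

0. mul.MUL @i0  | no-port MUL/MEM
1. st.MEM @i1  | no-port MEM/MEM
2. ld.MEM @i2  | RAW+WAW r6
3. sub.ALU/st.MEM @i3,i4  | pair
4. st.MEM/or.ALU @i5,i6  | pair
5. and.ALU/add.ALU @i7,i8  | pair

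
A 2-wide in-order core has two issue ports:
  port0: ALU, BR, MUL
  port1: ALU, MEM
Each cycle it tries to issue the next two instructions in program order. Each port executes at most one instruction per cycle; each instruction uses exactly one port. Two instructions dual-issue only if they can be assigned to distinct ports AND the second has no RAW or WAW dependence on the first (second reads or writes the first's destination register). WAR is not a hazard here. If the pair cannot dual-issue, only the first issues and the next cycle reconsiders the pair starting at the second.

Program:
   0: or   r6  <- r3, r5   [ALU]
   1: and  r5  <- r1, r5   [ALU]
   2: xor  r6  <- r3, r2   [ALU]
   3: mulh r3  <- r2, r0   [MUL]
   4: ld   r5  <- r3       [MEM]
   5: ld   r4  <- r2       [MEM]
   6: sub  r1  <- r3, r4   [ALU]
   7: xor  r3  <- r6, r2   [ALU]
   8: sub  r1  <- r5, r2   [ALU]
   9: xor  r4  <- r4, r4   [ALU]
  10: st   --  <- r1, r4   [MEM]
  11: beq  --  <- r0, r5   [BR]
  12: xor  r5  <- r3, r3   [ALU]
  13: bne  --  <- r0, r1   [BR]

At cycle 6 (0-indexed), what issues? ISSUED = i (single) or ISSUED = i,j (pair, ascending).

ISSUED = 10,11

t=0 i0&i1:or.ALU;and.ALU ; pair
t=1 i2&i3:xor.ALU;mulh.MUL ; pair
t=2 i4:ld.MEM ; no-port MEM/MEM
t=3 i5:ld.MEM ; RAW r4
t=4 i6&i7:sub.ALU;xor.ALU ; pair
t=5 i8&i9:sub.ALU;xor.ALU ; pair
t=6 i10&i11:st.MEM;beq.BR ; pair
t=7 i12&i13:xor.ALU;bne.BR ; pair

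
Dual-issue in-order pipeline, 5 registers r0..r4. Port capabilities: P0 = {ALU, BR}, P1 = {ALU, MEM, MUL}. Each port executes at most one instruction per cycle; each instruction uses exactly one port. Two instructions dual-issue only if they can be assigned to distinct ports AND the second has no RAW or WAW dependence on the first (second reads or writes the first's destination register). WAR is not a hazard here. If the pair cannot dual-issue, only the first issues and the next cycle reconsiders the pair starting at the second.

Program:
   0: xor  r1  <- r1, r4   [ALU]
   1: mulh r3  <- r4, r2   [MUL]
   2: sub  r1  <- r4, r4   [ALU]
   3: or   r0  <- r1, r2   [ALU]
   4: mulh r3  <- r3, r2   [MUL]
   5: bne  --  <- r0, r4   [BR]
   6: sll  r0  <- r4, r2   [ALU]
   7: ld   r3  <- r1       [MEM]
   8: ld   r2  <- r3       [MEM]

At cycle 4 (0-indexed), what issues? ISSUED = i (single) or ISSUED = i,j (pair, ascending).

ISSUED = 7

c0: i0,i1 xor.ALU/mulh.MUL  pair
c1: i2 sub.ALU  RAW r1
c2: i3,i4 or.ALU/mulh.MUL  pair
c3: i5,i6 bne.BR/sll.ALU  pair
c4: i7 ld.MEM  no-port MEM/MEM
c5: i8 ld.MEM  tail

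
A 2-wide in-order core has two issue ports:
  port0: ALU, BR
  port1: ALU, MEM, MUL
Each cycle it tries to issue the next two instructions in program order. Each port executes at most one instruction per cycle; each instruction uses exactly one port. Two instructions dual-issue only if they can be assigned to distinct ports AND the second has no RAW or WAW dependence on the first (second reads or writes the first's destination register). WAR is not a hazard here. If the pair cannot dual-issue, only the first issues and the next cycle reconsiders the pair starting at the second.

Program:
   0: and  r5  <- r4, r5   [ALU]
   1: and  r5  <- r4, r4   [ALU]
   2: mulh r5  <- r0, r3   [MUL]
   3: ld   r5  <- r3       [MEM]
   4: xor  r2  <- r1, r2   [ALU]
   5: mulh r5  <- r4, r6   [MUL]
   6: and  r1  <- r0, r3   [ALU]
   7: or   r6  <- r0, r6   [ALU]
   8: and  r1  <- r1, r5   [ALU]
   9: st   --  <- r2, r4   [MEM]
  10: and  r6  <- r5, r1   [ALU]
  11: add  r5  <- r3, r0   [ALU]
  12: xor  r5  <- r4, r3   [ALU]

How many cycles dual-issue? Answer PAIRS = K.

PAIRS = 4

[0] i0  and.ALU  -- WAW r5
[1] i1  and.ALU  -- WAW r5
[2] i2  mulh.MUL  -- no-port MUL/MEM
[3] i3+i4  ld.MEM;xor.ALU  -- pair
[4] i5+i6  mulh.MUL;and.ALU  -- pair
[5] i7+i8  or.ALU;and.ALU  -- pair
[6] i9+i10  st.MEM;and.ALU  -- pair
[7] i11  add.ALU  -- WAW r5
[8] i12  xor.ALU  -- tail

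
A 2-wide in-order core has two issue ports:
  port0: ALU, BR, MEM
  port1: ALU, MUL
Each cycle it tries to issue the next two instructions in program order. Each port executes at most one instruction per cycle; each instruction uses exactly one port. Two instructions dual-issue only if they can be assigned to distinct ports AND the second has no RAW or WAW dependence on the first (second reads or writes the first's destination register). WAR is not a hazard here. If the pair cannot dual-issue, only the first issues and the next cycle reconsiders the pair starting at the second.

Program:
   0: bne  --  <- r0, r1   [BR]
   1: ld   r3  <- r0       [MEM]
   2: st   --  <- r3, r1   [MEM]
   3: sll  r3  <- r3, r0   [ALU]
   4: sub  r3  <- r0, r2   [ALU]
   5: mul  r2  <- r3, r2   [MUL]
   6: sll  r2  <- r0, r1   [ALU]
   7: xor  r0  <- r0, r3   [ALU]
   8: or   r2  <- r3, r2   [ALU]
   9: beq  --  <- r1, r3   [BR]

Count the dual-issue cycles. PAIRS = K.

PAIRS = 3

#0 head=0: bne i0 no-port BR/MEM
#1 head=1: ld i1 no-port MEM/MEM
#2 head=2: st/sll i2&i3 2-wide
#3 head=4: sub i4 RAW r3
#4 head=5: mul i5 WAW r2
#5 head=6: sll/xor i6&i7 2-wide
#6 head=8: or/beq i8&i9 2-wide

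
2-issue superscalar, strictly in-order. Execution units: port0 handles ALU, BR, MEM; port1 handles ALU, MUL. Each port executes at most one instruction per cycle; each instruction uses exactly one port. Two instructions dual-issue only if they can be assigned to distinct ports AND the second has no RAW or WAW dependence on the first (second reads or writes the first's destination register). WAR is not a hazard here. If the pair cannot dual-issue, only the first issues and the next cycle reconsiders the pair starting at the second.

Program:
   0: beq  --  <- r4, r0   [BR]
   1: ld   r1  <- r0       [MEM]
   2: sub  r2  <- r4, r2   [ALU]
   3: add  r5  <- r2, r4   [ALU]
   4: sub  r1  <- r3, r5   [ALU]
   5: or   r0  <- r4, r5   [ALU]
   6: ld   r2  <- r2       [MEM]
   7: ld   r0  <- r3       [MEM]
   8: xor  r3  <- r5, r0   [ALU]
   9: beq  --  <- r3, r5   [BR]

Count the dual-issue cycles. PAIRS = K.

[0] i0  beq.BR  -- no-port BR/MEM
[1] i1+i2  ld.MEM+sub.ALU  -- 2-wide
[2] i3  add.ALU  -- RAW r5
[3] i4+i5  sub.ALU+or.ALU  -- 2-wide
[4] i6  ld.MEM  -- no-port MEM/MEM
[5] i7  ld.MEM  -- RAW r0
[6] i8  xor.ALU  -- RAW r3
[7] i9  beq.BR  -- tail

PAIRS = 2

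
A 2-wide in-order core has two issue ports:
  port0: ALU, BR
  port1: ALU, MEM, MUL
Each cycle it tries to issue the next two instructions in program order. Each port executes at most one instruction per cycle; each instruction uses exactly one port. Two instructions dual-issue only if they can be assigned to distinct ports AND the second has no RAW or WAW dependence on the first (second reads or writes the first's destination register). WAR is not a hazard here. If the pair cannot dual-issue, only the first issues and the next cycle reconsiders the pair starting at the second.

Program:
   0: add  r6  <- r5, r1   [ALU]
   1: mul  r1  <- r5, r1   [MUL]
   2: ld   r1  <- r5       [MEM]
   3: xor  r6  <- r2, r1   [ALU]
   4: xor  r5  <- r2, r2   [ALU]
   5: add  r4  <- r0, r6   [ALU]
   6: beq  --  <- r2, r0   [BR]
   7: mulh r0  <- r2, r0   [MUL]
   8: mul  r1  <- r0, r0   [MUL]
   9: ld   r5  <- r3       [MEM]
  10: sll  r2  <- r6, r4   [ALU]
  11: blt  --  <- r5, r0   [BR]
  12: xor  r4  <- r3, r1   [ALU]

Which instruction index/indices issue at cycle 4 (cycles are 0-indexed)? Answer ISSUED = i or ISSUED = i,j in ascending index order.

ISSUED = 7

#0 head=0: add.ALU;mul.MUL i0/i1 dual
#1 head=2: ld.MEM i2 RAW r1
#2 head=3: xor.ALU;xor.ALU i3/i4 dual
#3 head=5: add.ALU;beq.BR i5/i6 dual
#4 head=7: mulh.MUL i7 no-port MUL/MUL
#5 head=8: mul.MUL i8 no-port MUL/MEM
#6 head=9: ld.MEM;sll.ALU i9/i10 dual
#7 head=11: blt.BR;xor.ALU i11/i12 dual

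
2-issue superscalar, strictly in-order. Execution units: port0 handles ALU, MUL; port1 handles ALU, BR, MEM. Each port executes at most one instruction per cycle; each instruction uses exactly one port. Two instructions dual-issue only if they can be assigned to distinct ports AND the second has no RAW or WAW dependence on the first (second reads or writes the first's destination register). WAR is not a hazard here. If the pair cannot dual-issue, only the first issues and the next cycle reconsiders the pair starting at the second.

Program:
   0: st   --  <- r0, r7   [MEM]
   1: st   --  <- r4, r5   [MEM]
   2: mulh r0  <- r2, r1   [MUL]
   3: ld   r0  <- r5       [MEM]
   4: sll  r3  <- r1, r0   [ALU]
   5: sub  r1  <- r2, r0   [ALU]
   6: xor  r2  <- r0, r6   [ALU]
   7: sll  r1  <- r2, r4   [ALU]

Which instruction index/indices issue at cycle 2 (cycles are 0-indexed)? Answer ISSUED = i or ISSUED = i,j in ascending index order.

ISSUED = 3

0. st @i0  | no-port MEM/MEM
1. st/mulh @i1+i2  | dual
2. ld @i3  | RAW r0
3. sll/sub @i4+i5  | dual
4. xor @i6  | RAW r2
5. sll @i7  | tail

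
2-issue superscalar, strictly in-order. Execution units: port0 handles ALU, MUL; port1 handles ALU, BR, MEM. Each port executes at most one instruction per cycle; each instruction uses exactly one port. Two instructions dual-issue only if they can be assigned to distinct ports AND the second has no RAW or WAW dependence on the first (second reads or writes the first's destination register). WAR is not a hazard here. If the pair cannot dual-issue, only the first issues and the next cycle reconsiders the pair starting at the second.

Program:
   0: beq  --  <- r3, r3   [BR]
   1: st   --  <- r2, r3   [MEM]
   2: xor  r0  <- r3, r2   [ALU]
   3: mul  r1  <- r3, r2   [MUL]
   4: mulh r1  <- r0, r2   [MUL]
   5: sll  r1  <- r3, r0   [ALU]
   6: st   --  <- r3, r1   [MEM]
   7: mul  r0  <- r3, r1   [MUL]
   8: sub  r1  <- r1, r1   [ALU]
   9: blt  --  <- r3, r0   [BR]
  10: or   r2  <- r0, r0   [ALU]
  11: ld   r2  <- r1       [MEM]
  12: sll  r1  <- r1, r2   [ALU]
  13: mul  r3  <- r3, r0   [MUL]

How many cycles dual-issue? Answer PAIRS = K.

PAIRS = 4

c0: i0 beq  no-port BR/MEM
c1: i1&i2 st/xor  dual
c2: i3 mul  no-port MUL/MUL
c3: i4 mulh  WAW r1
c4: i5 sll  RAW r1
c5: i6&i7 st/mul  dual
c6: i8&i9 sub/blt  dual
c7: i10 or  WAW r2
c8: i11 ld  RAW r2
c9: i12&i13 sll/mul  dual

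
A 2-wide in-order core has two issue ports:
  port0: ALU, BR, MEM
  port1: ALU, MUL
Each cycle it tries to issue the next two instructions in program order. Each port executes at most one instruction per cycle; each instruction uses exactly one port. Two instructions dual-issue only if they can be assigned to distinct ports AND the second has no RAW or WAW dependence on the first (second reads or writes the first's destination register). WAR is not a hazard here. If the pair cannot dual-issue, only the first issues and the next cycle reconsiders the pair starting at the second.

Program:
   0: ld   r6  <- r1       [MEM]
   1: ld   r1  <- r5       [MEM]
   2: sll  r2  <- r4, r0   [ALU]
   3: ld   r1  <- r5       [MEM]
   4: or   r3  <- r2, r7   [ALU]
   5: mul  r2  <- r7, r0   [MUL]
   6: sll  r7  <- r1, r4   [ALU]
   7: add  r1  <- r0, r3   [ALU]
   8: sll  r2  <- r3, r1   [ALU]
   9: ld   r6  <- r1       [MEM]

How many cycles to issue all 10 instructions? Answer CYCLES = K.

#0 head=0: ld.MEM i0 no-port MEM/MEM
#1 head=1: ld.MEM sll.ALU i1&i2 dual
#2 head=3: ld.MEM or.ALU i3&i4 dual
#3 head=5: mul.MUL sll.ALU i5&i6 dual
#4 head=7: add.ALU i7 RAW r1
#5 head=8: sll.ALU ld.MEM i8&i9 dual

CYCLES = 6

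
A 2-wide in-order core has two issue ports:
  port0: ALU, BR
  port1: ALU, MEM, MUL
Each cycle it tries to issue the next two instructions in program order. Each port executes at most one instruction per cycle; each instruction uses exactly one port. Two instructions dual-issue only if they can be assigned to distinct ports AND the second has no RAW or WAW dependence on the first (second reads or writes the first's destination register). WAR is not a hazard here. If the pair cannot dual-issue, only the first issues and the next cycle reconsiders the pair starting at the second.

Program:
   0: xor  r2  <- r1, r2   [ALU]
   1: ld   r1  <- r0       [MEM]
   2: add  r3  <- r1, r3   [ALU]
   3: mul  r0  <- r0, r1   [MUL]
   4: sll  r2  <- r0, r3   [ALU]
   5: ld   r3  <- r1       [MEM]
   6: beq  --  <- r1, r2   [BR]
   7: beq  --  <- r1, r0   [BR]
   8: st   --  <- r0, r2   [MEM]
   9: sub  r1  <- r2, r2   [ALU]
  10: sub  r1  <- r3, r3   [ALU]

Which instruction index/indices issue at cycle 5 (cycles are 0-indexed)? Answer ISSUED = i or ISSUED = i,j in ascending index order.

#0 head=0: xor.ALU;ld.MEM i0+i1 pair
#1 head=2: add.ALU;mul.MUL i2+i3 pair
#2 head=4: sll.ALU;ld.MEM i4+i5 pair
#3 head=6: beq.BR i6 no-port BR/BR
#4 head=7: beq.BR;st.MEM i7+i8 pair
#5 head=9: sub.ALU i9 WAW r1
#6 head=10: sub.ALU i10 tail

ISSUED = 9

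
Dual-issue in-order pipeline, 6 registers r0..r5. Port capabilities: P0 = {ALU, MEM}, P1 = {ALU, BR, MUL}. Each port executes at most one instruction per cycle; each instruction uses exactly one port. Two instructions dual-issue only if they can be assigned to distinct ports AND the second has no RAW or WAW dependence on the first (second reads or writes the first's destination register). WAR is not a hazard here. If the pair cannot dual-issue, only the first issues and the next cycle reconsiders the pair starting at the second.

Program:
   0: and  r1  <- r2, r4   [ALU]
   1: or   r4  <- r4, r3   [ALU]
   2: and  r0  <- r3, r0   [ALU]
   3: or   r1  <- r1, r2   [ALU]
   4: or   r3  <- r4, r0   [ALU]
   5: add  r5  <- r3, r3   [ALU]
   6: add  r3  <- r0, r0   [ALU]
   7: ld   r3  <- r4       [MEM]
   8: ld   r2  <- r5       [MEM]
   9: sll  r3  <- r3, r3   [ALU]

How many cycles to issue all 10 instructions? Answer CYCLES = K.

0. and.ALU or.ALU @i0+i1  | pair
1. and.ALU or.ALU @i2+i3  | pair
2. or.ALU @i4  | RAW r3
3. add.ALU add.ALU @i5+i6  | pair
4. ld.MEM @i7  | no-port MEM/MEM
5. ld.MEM sll.ALU @i8+i9  | pair

CYCLES = 6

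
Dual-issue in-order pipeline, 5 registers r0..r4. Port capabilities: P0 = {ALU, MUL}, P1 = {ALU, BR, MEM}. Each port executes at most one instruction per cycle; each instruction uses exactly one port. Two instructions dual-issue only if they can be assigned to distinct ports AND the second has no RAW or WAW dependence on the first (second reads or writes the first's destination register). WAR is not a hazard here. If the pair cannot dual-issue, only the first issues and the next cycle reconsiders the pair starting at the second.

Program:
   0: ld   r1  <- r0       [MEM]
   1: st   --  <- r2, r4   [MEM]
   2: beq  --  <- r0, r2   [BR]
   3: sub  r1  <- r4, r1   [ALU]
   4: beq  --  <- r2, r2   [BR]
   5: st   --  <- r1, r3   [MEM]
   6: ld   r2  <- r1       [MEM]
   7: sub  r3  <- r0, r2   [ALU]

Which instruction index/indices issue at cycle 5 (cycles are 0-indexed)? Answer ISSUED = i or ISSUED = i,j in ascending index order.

t=0 i0:ld ; no-port MEM/MEM
t=1 i1:st ; no-port MEM/BR
t=2 i2/i3:beq/sub ; 2-wide
t=3 i4:beq ; no-port BR/MEM
t=4 i5:st ; no-port MEM/MEM
t=5 i6:ld ; RAW r2
t=6 i7:sub ; tail

ISSUED = 6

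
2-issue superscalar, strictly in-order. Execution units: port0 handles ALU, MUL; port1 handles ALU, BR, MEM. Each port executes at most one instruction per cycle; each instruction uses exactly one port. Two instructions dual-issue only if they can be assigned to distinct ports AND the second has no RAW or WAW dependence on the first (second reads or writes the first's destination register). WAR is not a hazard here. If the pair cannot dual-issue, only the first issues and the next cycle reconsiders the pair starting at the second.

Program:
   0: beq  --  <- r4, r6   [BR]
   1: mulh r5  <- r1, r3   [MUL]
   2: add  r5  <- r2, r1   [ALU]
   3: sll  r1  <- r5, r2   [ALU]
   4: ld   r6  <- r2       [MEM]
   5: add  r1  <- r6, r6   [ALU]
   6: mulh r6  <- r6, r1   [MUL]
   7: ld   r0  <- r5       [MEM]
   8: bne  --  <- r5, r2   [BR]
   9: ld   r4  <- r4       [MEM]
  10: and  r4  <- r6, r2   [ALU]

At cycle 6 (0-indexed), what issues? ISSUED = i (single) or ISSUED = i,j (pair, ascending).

ISSUED = 9

[0] i0+i1  beq.BR;mulh.MUL  -- 2-wide
[1] i2  add.ALU  -- RAW r5
[2] i3+i4  sll.ALU;ld.MEM  -- 2-wide
[3] i5  add.ALU  -- RAW r1
[4] i6+i7  mulh.MUL;ld.MEM  -- 2-wide
[5] i8  bne.BR  -- no-port BR/MEM
[6] i9  ld.MEM  -- WAW r4
[7] i10  and.ALU  -- tail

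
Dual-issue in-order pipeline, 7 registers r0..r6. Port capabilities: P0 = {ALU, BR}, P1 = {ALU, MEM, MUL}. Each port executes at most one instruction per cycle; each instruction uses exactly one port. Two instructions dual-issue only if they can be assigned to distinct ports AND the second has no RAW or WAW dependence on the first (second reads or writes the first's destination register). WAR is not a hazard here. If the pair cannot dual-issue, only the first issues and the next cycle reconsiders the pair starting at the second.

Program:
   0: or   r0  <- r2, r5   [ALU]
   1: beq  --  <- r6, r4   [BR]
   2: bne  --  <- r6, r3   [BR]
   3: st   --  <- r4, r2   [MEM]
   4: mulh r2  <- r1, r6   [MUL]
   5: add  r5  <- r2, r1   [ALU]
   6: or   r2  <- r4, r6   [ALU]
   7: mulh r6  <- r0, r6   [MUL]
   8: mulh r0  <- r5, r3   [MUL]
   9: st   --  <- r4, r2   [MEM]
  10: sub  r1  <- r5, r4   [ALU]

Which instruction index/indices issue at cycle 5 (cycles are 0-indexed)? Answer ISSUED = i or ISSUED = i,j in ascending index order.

t=0 i0+i1:or.ALU+beq.BR ; pair
t=1 i2+i3:bne.BR+st.MEM ; pair
t=2 i4:mulh.MUL ; RAW r2
t=3 i5+i6:add.ALU+or.ALU ; pair
t=4 i7:mulh.MUL ; no-port MUL/MUL
t=5 i8:mulh.MUL ; no-port MUL/MEM
t=6 i9+i10:st.MEM+sub.ALU ; pair

ISSUED = 8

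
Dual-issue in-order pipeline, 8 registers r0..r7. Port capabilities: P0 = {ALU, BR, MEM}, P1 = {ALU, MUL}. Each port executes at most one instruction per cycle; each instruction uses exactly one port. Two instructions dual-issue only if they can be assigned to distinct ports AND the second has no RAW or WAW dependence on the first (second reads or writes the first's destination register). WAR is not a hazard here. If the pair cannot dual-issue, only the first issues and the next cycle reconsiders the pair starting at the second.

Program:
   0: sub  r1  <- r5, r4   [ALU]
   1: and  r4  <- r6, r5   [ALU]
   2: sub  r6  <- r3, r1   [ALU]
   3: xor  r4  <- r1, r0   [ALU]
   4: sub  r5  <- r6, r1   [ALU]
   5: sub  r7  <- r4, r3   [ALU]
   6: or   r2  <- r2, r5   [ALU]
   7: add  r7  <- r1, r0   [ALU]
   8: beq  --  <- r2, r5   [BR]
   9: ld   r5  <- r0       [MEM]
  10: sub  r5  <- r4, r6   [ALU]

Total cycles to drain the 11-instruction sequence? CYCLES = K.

CYCLES = 7

0. sub.ALU/and.ALU @i0,i1  | 2-wide
1. sub.ALU/xor.ALU @i2,i3  | 2-wide
2. sub.ALU/sub.ALU @i4,i5  | 2-wide
3. or.ALU/add.ALU @i6,i7  | 2-wide
4. beq.BR @i8  | no-port BR/MEM
5. ld.MEM @i9  | WAW r5
6. sub.ALU @i10  | tail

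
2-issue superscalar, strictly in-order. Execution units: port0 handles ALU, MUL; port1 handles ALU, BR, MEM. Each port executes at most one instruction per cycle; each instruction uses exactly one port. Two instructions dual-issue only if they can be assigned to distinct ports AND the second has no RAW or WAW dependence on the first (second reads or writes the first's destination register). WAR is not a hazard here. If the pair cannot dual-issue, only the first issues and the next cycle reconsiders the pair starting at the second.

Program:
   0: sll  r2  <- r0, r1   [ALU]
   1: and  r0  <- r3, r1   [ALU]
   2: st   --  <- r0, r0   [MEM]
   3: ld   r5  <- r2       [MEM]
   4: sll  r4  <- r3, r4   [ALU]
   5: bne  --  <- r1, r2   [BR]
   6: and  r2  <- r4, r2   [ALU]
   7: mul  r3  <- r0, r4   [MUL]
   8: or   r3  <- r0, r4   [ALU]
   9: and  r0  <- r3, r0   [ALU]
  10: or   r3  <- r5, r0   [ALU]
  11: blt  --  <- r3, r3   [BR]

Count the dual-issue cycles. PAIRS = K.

t=0 i0&i1:sll+and ; dual
t=1 i2:st ; no-port MEM/MEM
t=2 i3&i4:ld+sll ; dual
t=3 i5&i6:bne+and ; dual
t=4 i7:mul ; WAW r3
t=5 i8:or ; RAW r3
t=6 i9:and ; RAW r0
t=7 i10:or ; RAW r3
t=8 i11:blt ; tail

PAIRS = 3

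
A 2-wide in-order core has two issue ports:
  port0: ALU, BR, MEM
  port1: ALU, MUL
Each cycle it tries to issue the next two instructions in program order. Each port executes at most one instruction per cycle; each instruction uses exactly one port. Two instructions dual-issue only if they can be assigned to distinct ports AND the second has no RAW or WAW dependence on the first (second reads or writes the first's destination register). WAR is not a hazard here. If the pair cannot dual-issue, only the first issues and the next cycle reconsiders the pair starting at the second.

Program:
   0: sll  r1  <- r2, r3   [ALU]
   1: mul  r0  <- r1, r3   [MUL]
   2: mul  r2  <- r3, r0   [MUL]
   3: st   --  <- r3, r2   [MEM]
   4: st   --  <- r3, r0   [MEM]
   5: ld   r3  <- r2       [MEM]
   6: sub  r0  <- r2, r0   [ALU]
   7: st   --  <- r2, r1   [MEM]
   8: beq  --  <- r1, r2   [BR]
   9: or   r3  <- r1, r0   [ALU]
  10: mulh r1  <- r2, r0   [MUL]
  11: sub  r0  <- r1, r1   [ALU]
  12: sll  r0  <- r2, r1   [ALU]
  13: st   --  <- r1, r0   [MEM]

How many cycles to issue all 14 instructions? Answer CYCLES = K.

CYCLES = 12

c0: i0 sll  RAW r1
c1: i1 mul  no-port MUL/MUL
c2: i2 mul  RAW r2
c3: i3 st  no-port MEM/MEM
c4: i4 st  no-port MEM/MEM
c5: i5/i6 ld;sub  2-wide
c6: i7 st  no-port MEM/BR
c7: i8/i9 beq;or  2-wide
c8: i10 mulh  RAW r1
c9: i11 sub  WAW r0
c10: i12 sll  RAW r0
c11: i13 st  tail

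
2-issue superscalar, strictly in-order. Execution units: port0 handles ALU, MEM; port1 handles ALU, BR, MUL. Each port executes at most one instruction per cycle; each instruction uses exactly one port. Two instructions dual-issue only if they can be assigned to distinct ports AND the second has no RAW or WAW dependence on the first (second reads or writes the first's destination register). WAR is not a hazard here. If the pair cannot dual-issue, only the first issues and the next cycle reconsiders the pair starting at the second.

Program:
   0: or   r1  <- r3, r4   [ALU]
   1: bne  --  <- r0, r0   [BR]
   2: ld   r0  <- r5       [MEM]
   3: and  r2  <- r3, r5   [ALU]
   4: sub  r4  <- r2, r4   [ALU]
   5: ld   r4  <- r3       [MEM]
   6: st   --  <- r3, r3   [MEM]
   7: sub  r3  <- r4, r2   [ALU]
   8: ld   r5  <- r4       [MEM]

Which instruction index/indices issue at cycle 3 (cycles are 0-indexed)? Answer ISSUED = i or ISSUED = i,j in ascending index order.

ISSUED = 5

t=0 i0,i1:or;bne ; 2-wide
t=1 i2,i3:ld;and ; 2-wide
t=2 i4:sub ; WAW r4
t=3 i5:ld ; no-port MEM/MEM
t=4 i6,i7:st;sub ; 2-wide
t=5 i8:ld ; tail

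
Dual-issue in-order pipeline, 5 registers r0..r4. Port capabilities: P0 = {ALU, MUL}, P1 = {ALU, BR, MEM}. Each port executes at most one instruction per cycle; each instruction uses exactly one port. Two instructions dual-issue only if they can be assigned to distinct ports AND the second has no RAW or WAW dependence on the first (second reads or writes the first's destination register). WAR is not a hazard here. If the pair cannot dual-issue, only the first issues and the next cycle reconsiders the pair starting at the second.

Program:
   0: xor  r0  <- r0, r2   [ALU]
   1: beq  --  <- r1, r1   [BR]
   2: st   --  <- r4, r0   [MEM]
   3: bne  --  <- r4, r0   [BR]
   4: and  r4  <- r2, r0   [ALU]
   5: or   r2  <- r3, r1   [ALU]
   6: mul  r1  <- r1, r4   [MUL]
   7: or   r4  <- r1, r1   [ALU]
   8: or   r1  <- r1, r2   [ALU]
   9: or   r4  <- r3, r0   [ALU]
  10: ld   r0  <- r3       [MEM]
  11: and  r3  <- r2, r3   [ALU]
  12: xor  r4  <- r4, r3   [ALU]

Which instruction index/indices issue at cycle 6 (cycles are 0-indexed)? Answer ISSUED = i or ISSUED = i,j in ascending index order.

ISSUED = 11

t=0 i0,i1:xor;beq ; pair
t=1 i2:st ; no-port MEM/BR
t=2 i3,i4:bne;and ; pair
t=3 i5,i6:or;mul ; pair
t=4 i7,i8:or;or ; pair
t=5 i9,i10:or;ld ; pair
t=6 i11:and ; RAW r3
t=7 i12:xor ; tail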